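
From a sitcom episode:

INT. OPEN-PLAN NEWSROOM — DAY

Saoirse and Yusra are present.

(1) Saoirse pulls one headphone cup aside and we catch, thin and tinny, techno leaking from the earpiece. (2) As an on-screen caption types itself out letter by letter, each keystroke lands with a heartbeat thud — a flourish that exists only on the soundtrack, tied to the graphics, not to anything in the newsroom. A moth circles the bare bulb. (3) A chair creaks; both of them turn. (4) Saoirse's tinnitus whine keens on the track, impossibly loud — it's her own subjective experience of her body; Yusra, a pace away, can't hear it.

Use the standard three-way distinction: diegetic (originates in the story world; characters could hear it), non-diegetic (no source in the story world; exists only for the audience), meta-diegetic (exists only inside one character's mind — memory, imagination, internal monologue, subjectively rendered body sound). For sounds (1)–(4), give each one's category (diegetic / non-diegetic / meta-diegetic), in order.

(1) the headphones are an on-screen source → diegetic.
(2) is non-diegetic: sound married to a title/caption — outside the diegesis by definition.
(3) is diegetic: a chair is a real object/event in the scene's world.
(4) a subjective body sound — Saoirse's private perception, inaudible to Yusra → meta-diegetic.

diegetic, non-diegetic, diegetic, meta-diegetic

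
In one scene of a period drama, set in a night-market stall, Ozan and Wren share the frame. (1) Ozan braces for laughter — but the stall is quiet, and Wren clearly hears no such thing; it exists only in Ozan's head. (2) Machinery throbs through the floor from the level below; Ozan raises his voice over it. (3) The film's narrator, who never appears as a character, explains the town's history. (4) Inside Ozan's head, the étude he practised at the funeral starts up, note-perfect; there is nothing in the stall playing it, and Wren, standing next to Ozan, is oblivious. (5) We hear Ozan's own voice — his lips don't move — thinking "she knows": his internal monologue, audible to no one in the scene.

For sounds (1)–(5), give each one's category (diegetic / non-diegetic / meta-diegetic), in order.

(1) Ozan alone 'hears' it — an imagined sound, not present in the space → meta-diegetic.
(2) machinery is part of the location's real environment → diegetic.
(3) commentary laid over the scene from outside the fiction → non-diegetic.
(4) is meta-diegetic: remembered music, private to Ozan — Wren is oblivious because it isn't in the room.
Sound (5): internal monologue — inside Ozan's mind, not spoken into the scene, so meta-diegetic.

meta-diegetic, diegetic, non-diegetic, meta-diegetic, meta-diegetic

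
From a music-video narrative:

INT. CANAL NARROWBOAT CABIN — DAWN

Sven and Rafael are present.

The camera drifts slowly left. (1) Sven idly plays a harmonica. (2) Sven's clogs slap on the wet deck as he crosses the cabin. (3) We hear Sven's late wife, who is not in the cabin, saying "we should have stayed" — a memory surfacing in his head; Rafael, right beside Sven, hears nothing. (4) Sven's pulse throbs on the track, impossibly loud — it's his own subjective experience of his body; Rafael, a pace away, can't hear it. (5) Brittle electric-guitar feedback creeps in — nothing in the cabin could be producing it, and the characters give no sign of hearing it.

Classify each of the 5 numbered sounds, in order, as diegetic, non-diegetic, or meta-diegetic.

diegetic, diegetic, meta-diegetic, meta-diegetic, non-diegetic

(1) is diegetic: Sven is producing the music live, in the story world.
(2) is diegetic: Sven's footsteps are produced in the story world.
Sound (3): it's Sven's recollection rendered as sound; the other character can't hear it, so meta-diegetic.
(4) is meta-diegetic: a subjective body sound — Sven's private perception, inaudible to Rafael.
Sound (5): nothing in the cabin produces it and the characters don't hear it — pure soundtrack, so non-diegetic.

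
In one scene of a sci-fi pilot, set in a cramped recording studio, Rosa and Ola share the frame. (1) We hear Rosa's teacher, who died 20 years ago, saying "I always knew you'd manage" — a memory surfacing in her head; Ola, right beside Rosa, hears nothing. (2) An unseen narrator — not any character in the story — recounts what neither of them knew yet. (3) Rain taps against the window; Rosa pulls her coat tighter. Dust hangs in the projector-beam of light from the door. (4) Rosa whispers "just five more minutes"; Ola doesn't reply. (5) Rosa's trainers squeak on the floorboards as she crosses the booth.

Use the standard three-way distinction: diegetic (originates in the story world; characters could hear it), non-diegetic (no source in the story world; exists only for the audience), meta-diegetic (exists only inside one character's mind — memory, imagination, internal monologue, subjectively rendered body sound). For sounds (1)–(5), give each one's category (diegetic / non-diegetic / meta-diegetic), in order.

(1) it's Rosa's recollection rendered as sound; the other character can't hear it → meta-diegetic.
(2) is non-diegetic: external voice-over — not a character, not heard by anyone in the scene.
(3) is diegetic: rain is part of the location's real environment.
(4) spoken by a character present in the story world → diegetic.
(5) is diegetic: it's the physical sound of Rosa moving in the space.

meta-diegetic, non-diegetic, diegetic, diegetic, diegetic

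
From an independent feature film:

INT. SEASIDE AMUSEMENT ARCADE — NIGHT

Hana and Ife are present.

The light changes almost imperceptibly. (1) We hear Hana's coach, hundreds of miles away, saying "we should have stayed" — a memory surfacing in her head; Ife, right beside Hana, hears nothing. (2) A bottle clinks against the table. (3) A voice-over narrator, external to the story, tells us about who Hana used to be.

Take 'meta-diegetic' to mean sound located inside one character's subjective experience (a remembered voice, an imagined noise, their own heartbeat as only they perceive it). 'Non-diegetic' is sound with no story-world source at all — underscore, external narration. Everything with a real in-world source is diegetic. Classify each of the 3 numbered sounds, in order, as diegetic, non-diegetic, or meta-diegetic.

(1) is meta-diegetic: the voice is a memory playing only inside Hana's mind; Ife can't hear it.
(2) a bottle is a real object/event in the scene's world → diegetic.
Sound (3): external voice-over — not a character, not heard by anyone in the scene, so non-diegetic.

meta-diegetic, diegetic, non-diegetic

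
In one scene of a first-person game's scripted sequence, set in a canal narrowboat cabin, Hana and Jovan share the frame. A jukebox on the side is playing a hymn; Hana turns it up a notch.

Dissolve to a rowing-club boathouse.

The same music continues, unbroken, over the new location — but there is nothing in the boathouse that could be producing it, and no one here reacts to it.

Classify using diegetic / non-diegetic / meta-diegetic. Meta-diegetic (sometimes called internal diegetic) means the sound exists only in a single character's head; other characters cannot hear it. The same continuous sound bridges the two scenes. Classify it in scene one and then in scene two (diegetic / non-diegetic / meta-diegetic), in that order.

Scene one: a jukebox is an on-screen source and Hana reacts to it → diegetic.
Scene two: there is no source in the boathouse and no one hears it — it's now underscore → non-diegetic.

diegetic, non-diegetic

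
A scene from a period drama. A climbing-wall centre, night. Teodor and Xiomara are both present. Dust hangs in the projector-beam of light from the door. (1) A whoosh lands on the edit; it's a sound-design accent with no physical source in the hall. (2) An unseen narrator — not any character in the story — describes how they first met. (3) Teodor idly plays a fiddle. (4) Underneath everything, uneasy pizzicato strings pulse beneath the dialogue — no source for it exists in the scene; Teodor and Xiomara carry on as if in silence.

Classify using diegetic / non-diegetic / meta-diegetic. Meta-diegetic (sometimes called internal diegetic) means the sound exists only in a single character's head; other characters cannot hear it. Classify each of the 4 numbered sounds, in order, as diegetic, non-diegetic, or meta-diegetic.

Sound (1): an editorial stinger — it belongs to the cut, not the story world, so non-diegetic.
Sound (2): external voice-over — not a character, not heard by anyone in the scene, so non-diegetic.
(3) the instrument and the performer are both in the scene → diegetic.
Sound (4): score with no on-screen or off-screen source; it exists for the audience alone, so non-diegetic.

non-diegetic, non-diegetic, diegetic, non-diegetic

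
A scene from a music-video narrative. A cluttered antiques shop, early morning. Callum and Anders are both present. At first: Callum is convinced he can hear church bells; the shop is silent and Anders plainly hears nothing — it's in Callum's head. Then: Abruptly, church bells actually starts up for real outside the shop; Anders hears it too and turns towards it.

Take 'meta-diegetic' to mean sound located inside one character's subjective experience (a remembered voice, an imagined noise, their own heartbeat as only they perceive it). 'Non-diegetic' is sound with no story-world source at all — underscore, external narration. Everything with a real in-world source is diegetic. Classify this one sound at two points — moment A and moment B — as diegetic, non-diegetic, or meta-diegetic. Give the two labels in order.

meta-diegetic, diegetic

Moment A: only Callum 'hears' it — imagined, in his mind → meta-diegetic.
Moment B: now there's a real external source and Anders hears it too — in the story world → diegetic.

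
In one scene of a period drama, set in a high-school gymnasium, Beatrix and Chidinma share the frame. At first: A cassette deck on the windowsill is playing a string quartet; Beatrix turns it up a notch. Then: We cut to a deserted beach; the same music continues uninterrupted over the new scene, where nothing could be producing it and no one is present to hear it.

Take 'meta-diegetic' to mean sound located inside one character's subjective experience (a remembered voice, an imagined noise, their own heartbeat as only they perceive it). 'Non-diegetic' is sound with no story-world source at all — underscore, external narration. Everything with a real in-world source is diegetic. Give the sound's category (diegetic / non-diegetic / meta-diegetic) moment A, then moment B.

Moment A: a cassette deck is a real in-scene source and Beatrix reacts to it → diegetic.
Moment B: there is no longer any in-world source and no one can hear it — it has become underscore → non-diegetic.

diegetic, non-diegetic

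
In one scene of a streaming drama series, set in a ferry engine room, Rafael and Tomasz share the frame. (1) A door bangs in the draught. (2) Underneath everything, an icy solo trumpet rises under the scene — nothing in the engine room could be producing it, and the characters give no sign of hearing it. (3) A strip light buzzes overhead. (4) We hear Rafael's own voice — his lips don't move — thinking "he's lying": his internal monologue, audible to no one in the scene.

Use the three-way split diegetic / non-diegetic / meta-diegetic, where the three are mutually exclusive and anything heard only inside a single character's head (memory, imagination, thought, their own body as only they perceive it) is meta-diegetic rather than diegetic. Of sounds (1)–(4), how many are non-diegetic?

1

(1) an in-world source (a door); characters could hear it → diegetic.
Sound (2): nothing in the engine room produces it and the characters don't hear it — pure soundtrack, so non-diegetic.
(3) is diegetic: it's the actual ambient sound of the location.
(4) internal monologue — inside Rafael's mind, not spoken into the scene → meta-diegetic.
Non-diegetic: (2) — that's 1.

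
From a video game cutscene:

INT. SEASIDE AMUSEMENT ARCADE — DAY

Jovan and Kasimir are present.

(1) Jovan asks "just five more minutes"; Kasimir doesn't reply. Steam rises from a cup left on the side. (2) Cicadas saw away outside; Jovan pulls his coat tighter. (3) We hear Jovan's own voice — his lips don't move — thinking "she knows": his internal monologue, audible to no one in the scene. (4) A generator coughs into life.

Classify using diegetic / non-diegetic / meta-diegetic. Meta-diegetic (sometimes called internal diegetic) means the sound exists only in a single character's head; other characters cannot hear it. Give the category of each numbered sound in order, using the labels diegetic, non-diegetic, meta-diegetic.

(1) on-screen dialogue — Jovan speaks and Kasimir is there to hear → diegetic.
(2) is diegetic: ambient/room sound belonging to the story's physical space.
(3) it's Jovan's unspoken thought, heard only by the audience via his subjectivity → meta-diegetic.
Sound (4): a generator is a real object/event in the scene's world, so diegetic.

diegetic, diegetic, meta-diegetic, diegetic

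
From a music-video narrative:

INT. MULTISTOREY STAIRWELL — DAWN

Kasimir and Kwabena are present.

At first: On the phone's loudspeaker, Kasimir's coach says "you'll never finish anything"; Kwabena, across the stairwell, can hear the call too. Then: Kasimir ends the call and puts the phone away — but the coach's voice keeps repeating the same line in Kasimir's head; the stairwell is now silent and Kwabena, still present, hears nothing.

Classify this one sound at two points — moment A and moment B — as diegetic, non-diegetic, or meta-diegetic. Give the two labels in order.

Moment A: the loudspeaker is an in-world source; both Kasimir and Kwabena hear the call → diegetic.
Moment B: with the phone off, the voice continues only as Kasimir's private mental replay — Kwabena can't hear it → meta-diegetic.

diegetic, meta-diegetic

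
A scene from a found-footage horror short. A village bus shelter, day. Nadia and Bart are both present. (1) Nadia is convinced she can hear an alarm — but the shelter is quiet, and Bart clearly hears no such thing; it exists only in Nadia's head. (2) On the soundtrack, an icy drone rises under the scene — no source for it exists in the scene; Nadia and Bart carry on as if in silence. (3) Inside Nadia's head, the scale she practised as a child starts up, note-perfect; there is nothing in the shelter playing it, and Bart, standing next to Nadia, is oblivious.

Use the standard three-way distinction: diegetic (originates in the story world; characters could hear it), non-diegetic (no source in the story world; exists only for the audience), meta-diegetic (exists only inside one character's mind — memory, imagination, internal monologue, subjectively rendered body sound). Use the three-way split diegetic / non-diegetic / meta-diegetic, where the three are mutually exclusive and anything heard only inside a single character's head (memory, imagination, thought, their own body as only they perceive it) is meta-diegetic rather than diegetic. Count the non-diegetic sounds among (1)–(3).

1

Sound (1): Nadia alone 'hears' it — an imagined sound, not present in the space, so meta-diegetic.
(2) is non-diegetic: it has no source in the story world and no character can hear it — it's underscore.
(3) is meta-diegetic: it lives in Nadia's subjectivity, not in the shelter.
So 1 of the 3 is non-diegetic: (2).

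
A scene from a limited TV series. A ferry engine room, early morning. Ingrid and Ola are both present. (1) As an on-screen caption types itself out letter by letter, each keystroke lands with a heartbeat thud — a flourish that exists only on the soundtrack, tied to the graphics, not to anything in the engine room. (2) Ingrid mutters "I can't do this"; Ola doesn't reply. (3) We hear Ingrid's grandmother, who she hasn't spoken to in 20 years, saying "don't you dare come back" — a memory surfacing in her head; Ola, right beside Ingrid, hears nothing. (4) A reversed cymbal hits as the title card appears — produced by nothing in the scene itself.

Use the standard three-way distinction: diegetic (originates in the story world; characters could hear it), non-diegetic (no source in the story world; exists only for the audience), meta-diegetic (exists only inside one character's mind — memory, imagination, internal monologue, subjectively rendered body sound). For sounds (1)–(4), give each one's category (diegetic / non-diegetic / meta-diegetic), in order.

non-diegetic, diegetic, meta-diegetic, non-diegetic

(1) is non-diegetic: it accompanies on-screen graphics, not anything inside the story world.
(2) is diegetic: spoken by a character present in the story world.
Sound (3): it's Ingrid's recollection rendered as sound; the other character can't hear it, so meta-diegetic.
(4) nothing in the scene produces it; it's an accent added for the audience → non-diegetic.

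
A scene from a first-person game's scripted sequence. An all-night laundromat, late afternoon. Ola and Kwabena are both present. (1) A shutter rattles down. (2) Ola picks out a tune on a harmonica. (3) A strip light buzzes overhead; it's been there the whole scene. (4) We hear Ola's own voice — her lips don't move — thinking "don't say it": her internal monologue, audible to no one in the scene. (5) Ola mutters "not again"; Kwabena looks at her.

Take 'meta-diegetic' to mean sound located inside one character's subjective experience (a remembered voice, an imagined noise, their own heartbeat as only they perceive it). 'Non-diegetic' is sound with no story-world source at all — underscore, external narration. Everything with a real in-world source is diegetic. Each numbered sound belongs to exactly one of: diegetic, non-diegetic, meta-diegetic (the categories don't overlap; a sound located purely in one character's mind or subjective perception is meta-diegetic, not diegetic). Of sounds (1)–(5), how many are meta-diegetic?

1

Sound (1): a shutter is a real object/event in the scene's world, so diegetic.
Sound (2): the instrument and the performer are both in the scene, so diegetic.
(3) is diegetic: a strip light is part of the location's real environment.
(4) is meta-diegetic: Ola's thought-voice: a private mental sound no other character can hear.
(5) Ola is a character speaking aloud in the scene → diegetic.
Meta-diegetic: (4) — that's 1.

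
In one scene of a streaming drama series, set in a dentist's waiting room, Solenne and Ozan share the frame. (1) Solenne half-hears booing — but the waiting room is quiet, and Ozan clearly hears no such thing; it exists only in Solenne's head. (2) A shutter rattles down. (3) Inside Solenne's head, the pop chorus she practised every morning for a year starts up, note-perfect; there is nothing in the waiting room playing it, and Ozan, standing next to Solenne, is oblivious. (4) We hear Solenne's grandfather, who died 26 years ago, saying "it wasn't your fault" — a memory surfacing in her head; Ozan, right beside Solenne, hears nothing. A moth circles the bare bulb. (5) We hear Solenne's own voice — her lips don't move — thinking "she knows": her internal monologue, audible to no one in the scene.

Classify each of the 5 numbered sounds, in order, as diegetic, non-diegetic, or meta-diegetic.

(1) is meta-diegetic: Solenne alone 'hears' it — an imagined sound, not present in the space.
(2) is diegetic: the sound comes from a shutter physically present in the location.
(3) the music is a memory playing inside Solenne's mind alone; no real-world source, Ozan can't hear it → meta-diegetic.
Sound (4): the voice is a memory playing only inside Solenne's mind; Ozan can't hear it, so meta-diegetic.
Sound (5): internal monologue — inside Solenne's mind, not spoken into the scene, so meta-diegetic.

meta-diegetic, diegetic, meta-diegetic, meta-diegetic, meta-diegetic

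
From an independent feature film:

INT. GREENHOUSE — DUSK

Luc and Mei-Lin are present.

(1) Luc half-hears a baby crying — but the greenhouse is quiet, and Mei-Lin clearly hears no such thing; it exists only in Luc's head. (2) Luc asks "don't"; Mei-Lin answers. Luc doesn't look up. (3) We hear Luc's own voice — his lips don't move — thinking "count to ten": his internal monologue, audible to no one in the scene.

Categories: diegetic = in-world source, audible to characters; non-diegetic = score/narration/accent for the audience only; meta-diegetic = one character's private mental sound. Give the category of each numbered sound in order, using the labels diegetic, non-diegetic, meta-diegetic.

(1) Luc alone 'hears' it — an imagined sound, not present in the space → meta-diegetic.
Sound (2): spoken by a character present in the story world, so diegetic.
(3) is meta-diegetic: Luc's thought-voice: a private mental sound no other character can hear.

meta-diegetic, diegetic, meta-diegetic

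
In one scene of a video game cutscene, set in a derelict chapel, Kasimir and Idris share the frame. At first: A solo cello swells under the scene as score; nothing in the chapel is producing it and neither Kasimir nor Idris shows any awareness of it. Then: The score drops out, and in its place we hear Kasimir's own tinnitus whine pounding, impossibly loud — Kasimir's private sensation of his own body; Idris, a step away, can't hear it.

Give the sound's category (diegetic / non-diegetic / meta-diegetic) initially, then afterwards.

Initially: underscore with no in-world source, inaudible to the characters → non-diegetic.
Afterwards: the body sound is Kasimir's subjective perception alone — Idris can't hear it → meta-diegetic.

non-diegetic, meta-diegetic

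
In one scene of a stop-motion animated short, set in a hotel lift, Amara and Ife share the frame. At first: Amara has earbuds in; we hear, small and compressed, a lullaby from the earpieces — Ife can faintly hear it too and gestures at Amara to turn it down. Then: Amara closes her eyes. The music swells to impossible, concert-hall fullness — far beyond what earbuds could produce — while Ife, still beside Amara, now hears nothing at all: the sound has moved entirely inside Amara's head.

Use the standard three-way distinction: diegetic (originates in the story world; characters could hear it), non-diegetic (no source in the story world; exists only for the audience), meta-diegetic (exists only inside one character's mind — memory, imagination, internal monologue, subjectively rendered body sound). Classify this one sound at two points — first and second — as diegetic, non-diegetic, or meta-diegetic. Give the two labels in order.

First: the earbuds are a physical source both characters can hear → diegetic.
Second: the music now exists only as Amara's subjective experience; Ife can no longer hear it → meta-diegetic.

diegetic, meta-diegetic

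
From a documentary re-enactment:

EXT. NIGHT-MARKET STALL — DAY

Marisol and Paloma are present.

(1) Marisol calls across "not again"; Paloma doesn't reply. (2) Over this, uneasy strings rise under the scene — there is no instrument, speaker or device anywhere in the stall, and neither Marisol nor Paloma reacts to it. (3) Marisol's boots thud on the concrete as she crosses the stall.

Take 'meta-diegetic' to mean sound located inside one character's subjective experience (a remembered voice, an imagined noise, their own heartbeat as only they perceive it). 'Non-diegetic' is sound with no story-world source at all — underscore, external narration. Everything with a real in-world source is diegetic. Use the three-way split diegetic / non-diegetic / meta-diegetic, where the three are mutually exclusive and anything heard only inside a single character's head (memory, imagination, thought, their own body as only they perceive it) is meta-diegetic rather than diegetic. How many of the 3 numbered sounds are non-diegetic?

Sound (1): Marisol is a character speaking aloud in the scene, so diegetic.
(2) score with no on-screen or off-screen source; it exists for the audience alone → non-diegetic.
(3) is diegetic: a character's body making contact with the set — an in-world sound.
Non-diegetic: (2) — that's 1.

1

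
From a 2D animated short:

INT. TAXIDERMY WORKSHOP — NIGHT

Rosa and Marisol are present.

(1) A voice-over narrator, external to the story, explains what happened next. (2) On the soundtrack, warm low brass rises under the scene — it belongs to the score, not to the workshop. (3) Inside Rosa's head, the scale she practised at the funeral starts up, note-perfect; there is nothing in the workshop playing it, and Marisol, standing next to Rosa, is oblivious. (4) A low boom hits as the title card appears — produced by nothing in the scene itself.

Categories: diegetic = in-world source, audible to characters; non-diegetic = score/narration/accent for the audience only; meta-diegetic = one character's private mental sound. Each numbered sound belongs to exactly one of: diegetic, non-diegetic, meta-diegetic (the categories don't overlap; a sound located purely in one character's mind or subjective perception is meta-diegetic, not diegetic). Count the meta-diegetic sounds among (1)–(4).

1

(1) commentary laid over the scene from outside the fiction → non-diegetic.
Sound (2): nothing in the workshop produces it and the characters don't hear it — pure soundtrack, so non-diegetic.
(3) it lives in Rosa's subjectivity, not in the workshop → meta-diegetic.
(4) is non-diegetic: it's a sound-design accent with no in-world source; no one in the scene can hear it.
So 1 of the 4 is meta-diegetic: (3).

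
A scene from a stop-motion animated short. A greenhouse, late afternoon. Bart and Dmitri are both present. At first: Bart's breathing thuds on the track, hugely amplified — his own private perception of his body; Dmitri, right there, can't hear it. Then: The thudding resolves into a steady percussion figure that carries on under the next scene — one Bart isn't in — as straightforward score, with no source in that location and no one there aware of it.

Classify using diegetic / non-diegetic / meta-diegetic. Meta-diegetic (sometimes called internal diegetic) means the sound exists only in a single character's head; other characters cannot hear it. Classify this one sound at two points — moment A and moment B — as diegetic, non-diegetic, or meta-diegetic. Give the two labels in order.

meta-diegetic, non-diegetic

Moment A: it's Bart's subjective body sound, inaudible to Dmitri → meta-diegetic.
Moment B: detached from Bart and playing as sourceless score over a scene he isn't in — for the audience only → non-diegetic.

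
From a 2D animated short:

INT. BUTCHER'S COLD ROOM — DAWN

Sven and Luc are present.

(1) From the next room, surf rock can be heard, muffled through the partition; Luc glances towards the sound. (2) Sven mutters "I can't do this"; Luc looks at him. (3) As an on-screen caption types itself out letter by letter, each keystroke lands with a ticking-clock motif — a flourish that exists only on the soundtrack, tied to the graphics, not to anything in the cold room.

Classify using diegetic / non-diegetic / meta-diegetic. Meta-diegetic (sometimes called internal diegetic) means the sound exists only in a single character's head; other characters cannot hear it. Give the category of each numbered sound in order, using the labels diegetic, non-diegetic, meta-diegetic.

Sound (1): it's coming from the next room — a location within the story world — and Luc reacts, so diegetic.
Sound (2): spoken by a character present in the story world, so diegetic.
(3) sound married to a title/caption — outside the diegesis by definition → non-diegetic.

diegetic, diegetic, non-diegetic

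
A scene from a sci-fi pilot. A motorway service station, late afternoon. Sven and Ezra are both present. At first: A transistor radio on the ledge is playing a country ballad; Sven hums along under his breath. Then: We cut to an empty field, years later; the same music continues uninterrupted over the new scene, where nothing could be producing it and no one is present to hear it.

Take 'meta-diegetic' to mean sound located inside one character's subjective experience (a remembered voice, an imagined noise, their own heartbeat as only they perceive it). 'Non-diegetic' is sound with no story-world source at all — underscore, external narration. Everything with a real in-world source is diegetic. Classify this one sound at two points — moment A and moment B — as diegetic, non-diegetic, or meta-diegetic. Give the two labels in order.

diegetic, non-diegetic

Moment A: a transistor radio is a real in-scene source and Sven reacts to it → diegetic.
Moment B: there is no longer any in-world source and no one can hear it — it has become underscore → non-diegetic.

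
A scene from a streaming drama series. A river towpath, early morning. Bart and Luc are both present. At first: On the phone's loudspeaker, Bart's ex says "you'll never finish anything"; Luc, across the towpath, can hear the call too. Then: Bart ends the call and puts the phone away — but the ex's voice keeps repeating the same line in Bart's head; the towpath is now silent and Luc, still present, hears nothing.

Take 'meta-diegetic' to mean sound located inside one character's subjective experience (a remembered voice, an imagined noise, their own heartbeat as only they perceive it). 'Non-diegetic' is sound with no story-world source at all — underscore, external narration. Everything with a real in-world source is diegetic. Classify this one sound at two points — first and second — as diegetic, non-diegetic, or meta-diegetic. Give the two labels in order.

First: the loudspeaker is an in-world source; both Bart and Luc hear the call → diegetic.
Second: with the phone off, the voice continues only as Bart's private mental replay — Luc can't hear it → meta-diegetic.

diegetic, meta-diegetic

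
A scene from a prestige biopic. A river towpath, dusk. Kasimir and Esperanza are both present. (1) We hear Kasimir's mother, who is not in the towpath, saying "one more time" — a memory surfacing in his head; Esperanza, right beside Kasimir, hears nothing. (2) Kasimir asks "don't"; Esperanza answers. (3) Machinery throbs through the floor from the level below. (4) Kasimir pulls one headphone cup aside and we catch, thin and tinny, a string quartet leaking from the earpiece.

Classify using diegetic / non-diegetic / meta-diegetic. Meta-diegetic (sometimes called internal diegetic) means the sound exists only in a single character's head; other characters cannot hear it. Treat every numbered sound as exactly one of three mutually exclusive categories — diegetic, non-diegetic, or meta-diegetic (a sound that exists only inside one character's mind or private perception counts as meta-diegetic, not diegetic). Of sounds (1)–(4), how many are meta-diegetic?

(1) is meta-diegetic: the voice is a memory playing only inside Kasimir's mind; Esperanza can't hear it.
Sound (2): on-screen dialogue — Kasimir speaks and Esperanza is there to hear, so diegetic.
(3) ambient/room sound belonging to the story's physical space → diegetic.
(4) the headphones are an on-screen source → diegetic.
Meta-diegetic: (1) — that's 1.

1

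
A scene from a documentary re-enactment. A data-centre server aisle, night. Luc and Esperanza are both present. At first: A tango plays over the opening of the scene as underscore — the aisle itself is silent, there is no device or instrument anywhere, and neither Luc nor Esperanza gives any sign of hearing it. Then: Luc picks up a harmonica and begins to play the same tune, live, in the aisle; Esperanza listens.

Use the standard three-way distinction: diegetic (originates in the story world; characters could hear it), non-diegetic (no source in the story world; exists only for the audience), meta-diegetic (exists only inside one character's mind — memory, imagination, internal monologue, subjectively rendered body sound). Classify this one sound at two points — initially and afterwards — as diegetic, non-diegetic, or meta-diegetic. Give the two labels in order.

non-diegetic, diegetic

Initially: no in-world source exists and no character can hear it — underscore → non-diegetic.
Afterwards: a harmonica is now a real source in the story world and the characters hear it → diegetic.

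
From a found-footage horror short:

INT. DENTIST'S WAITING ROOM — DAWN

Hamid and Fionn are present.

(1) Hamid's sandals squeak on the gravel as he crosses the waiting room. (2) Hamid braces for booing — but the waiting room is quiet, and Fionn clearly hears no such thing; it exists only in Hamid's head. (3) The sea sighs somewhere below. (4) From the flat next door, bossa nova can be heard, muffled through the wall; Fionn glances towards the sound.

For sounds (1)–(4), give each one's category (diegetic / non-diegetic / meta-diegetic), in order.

diegetic, meta-diegetic, diegetic, diegetic

Sound (1): Hamid's footsteps are produced in the story world, so diegetic.
(2) the sound is imagined by Hamid; nothing in the story world is producing it and Fionn can't hear it → meta-diegetic.
(3) is diegetic: ambient/room sound belonging to the story's physical space.
Sound (4): off-screen diegetic: the source is out of frame but still in the story's space, so diegetic.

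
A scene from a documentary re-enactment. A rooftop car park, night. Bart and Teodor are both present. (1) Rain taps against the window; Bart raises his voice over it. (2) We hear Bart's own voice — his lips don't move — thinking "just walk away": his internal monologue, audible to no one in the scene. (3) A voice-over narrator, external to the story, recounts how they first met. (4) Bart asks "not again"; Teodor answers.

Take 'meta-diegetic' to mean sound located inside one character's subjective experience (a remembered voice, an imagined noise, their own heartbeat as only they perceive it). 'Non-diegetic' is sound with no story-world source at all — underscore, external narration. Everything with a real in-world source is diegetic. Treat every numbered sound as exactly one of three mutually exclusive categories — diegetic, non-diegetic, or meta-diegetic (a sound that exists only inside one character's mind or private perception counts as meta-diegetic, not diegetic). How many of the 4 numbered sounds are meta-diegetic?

1

(1) it's the actual ambient sound of the location → diegetic.
Sound (2): it's Bart's unspoken thought, heard only by the audience via his subjectivity, so meta-diegetic.
(3) the narrator exists outside the story world, addressing only the audience → non-diegetic.
(4) Bart is a character speaking aloud in the scene → diegetic.
Meta-diegetic: (2) — that's 1.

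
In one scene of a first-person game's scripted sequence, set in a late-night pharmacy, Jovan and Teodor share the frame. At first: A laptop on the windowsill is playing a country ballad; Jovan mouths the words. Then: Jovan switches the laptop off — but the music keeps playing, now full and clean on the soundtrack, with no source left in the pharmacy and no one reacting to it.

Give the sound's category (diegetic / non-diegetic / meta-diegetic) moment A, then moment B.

Moment A: a laptop is a real in-scene source and Jovan reacts to it → diegetic.
Moment B: there is no longer any in-world source and no one can hear it — it has become underscore → non-diegetic.

diegetic, non-diegetic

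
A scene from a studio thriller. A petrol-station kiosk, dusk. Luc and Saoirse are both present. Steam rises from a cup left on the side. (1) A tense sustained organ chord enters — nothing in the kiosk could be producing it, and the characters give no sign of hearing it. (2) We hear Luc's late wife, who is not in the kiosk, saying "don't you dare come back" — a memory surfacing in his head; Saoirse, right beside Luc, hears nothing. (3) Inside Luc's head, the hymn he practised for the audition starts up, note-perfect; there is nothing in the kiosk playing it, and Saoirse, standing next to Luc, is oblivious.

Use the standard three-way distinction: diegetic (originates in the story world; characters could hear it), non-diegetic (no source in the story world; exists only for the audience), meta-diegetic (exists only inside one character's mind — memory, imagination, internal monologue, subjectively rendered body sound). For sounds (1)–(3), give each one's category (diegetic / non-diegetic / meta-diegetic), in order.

non-diegetic, meta-diegetic, meta-diegetic

Sound (1): nothing in the kiosk produces it and the characters don't hear it — pure soundtrack, so non-diegetic.
(2) is meta-diegetic: a remembered line, private to Luc — not present in the room, not audible to Saoirse.
(3) is meta-diegetic: the music is a memory playing inside Luc's mind alone; no real-world source, Saoirse can't hear it.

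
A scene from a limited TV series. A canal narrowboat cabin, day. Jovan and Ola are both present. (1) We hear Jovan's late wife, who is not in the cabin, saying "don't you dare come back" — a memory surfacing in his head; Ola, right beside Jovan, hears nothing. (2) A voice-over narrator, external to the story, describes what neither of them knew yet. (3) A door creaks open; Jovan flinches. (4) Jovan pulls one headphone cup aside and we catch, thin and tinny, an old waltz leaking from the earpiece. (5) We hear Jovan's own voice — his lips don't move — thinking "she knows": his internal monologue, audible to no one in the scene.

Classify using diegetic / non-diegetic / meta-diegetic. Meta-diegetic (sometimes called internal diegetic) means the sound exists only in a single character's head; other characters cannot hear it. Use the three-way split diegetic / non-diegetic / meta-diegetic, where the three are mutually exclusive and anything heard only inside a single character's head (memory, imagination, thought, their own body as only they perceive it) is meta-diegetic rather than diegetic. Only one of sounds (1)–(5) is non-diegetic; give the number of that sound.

2

Sound (1): it's Jovan's recollection rendered as sound; the other character can't hear it, so meta-diegetic.
Sound (2): external voice-over — not a character, not heard by anyone in the scene, so non-diegetic.
(3) the sound comes from a door physically present in the location → diegetic.
Sound (4): the earpiece is a real device on Jovan's head — source music, so diegetic.
(5) is meta-diegetic: internal monologue — inside Jovan's mind, not spoken into the scene.
Only (2) is non-diegetic.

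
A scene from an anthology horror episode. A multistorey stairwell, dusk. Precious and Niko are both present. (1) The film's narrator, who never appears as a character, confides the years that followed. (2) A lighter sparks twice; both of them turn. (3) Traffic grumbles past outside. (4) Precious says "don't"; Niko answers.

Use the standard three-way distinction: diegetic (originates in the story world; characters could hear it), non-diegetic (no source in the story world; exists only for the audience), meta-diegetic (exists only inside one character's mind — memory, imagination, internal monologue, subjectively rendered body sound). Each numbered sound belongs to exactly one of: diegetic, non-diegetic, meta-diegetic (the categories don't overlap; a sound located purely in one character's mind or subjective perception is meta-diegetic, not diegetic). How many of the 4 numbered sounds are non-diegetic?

Sound (1): the narrator exists outside the story world, addressing only the audience, so non-diegetic.
Sound (2): an in-world source (a lighter); characters could hear it, so diegetic.
Sound (3): it's the actual ambient sound of the location, so diegetic.
(4) spoken by a character present in the story world → diegetic.
So 1 of the 4 is non-diegetic: (1).

1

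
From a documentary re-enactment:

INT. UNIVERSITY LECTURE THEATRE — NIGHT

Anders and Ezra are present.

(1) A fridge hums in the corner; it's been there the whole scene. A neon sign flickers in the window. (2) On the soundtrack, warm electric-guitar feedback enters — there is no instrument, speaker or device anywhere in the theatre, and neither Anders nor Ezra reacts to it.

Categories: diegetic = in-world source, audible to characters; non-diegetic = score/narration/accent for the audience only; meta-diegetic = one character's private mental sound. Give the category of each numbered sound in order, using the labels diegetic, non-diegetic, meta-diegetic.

diegetic, non-diegetic

(1) is diegetic: a fridge is part of the location's real environment.
(2) it has no source in the story world and no character can hear it — it's underscore → non-diegetic.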